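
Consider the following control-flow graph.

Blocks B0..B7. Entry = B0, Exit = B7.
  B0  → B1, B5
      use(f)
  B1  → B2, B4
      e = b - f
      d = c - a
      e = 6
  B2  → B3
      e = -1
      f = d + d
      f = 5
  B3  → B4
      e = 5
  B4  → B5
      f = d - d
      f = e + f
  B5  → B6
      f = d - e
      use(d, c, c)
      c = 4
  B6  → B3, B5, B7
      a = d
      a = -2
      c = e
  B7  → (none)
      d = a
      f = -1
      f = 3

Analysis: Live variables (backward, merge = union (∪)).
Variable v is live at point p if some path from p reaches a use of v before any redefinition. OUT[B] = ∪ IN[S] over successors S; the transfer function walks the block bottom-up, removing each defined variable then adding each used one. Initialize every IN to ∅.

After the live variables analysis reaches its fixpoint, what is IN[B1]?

Per-block solution:
  B0:  IN={a, b, c, d, e, f}  OUT={a, b, c, d, e, f}
  B1:  IN={a, b, c, f}  OUT={c, d, e}
  B2:  IN={c, d}  OUT={c, d}
  B3:  IN={c, d}  OUT={c, d, e}
  B4:  IN={c, d, e}  OUT={c, d, e}
  B5:  IN={c, d, e}  OUT={d, e}
  B6:  IN={d, e}  OUT={a, c, d, e}
  B7:  IN={a}  OUT={}

Merge at B1: OUT[B1] = IN[B2] ⊔ IN[B4] = {c, d, e}
Applying B1's transfer function to that OUT value gives IN[B1] (row B1 above).

Answer: {a, b, c, f}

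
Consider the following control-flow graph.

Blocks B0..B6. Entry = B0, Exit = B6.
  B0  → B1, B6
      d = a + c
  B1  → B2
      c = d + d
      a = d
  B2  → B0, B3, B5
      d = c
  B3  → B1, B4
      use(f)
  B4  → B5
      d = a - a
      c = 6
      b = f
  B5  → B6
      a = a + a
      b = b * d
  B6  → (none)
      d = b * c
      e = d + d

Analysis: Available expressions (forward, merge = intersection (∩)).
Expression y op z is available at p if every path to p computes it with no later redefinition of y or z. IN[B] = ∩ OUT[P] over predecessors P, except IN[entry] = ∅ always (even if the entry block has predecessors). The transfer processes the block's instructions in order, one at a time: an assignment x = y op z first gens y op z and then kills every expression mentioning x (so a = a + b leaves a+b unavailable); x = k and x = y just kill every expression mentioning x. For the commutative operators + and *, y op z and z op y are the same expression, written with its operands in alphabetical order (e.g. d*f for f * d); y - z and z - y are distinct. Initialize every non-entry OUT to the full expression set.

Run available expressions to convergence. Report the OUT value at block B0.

Answer: {a+c}

Working:
Converged values:
  B0:  IN={}  OUT={a+c}
  B1:  IN={}  OUT={d+d}
  B2:  IN={d+d}  OUT={}
  B3:  IN={}  OUT={}
  B4:  IN={}  OUT={a-a}
  B5:  IN={}  OUT={}
  B6:  IN={}  OUT={b*c, d+d}

Merge at B0 (entry node, so the boundary value {} is joined with the incoming edge(s)): IN[B0] = {} ∩ OUT[B2] = {}
Applying B0's transfer function to that IN value gives OUT[B0] (row B0 above).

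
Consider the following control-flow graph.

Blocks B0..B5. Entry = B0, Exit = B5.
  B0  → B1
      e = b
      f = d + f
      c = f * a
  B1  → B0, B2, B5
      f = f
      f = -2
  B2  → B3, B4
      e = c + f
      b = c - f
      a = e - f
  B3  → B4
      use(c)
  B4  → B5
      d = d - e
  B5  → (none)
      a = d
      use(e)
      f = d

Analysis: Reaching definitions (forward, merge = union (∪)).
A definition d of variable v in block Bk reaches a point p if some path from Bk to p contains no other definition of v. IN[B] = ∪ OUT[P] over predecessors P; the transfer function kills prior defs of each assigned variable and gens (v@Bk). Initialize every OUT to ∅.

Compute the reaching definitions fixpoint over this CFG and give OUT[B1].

Converged values:
  B0:   IN={c@B0, e@B0, f@B1}   OUT={c@B0, e@B0, f@B0}
  B1:   IN={c@B0, e@B0, f@B0}   OUT={c@B0, e@B0, f@B1}
  B2:   IN={c@B0, e@B0, f@B1}   OUT={a@B2, b@B2, c@B0, e@B2, f@B1}
  B3:   IN={a@B2, b@B2, c@B0, e@B2, f@B1}   OUT={a@B2, b@B2, c@B0, e@B2, f@B1}
  B4:   IN={a@B2, b@B2, c@B0, e@B2, f@B1}   OUT={a@B2, b@B2, c@B0, d@B4, e@B2, f@B1}
  B5:   IN={a@B2, b@B2, c@B0, d@B4, e@B0, e@B2, f@B1}   OUT={a@B5, b@B2, c@B0, d@B4, e@B0, e@B2, f@B5}

Merge at B1: IN[B1] = OUT[B0] = {c@B0, e@B0, f@B0}
Applying B1's transfer function to that IN value gives OUT[B1] (row B1 above).

Answer: {c@B0, e@B0, f@B1}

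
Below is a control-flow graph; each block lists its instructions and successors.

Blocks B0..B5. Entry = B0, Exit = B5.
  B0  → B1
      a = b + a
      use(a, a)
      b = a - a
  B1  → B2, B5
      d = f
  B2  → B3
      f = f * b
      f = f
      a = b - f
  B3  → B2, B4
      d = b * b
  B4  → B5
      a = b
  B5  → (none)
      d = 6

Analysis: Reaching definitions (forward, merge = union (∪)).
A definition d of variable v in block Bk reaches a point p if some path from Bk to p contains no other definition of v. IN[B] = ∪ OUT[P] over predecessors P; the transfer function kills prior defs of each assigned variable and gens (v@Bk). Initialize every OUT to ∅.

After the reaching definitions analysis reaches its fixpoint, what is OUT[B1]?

Answer: {a@B0, b@B0, d@B1}

Working:
Per-block solution:
  B0:   IN={}   OUT={a@B0, b@B0}
  B1:   IN={a@B0, b@B0}   OUT={a@B0, b@B0, d@B1}
  B2:   IN={a@B0, a@B2, b@B0, d@B1, d@B3, f@B2}   OUT={a@B2, b@B0, d@B1, d@B3, f@B2}
  B3:   IN={a@B2, b@B0, d@B1, d@B3, f@B2}   OUT={a@B2, b@B0, d@B3, f@B2}
  B4:   IN={a@B2, b@B0, d@B3, f@B2}   OUT={a@B4, b@B0, d@B3, f@B2}
  B5:   IN={a@B0, a@B4, b@B0, d@B1, d@B3, f@B2}   OUT={a@B0, a@B4, b@B0, d@B5, f@B2}

Merge at B1: IN[B1] = OUT[B0] = {a@B0, b@B0}
Applying B1's transfer function to that IN value gives OUT[B1] (row B1 above).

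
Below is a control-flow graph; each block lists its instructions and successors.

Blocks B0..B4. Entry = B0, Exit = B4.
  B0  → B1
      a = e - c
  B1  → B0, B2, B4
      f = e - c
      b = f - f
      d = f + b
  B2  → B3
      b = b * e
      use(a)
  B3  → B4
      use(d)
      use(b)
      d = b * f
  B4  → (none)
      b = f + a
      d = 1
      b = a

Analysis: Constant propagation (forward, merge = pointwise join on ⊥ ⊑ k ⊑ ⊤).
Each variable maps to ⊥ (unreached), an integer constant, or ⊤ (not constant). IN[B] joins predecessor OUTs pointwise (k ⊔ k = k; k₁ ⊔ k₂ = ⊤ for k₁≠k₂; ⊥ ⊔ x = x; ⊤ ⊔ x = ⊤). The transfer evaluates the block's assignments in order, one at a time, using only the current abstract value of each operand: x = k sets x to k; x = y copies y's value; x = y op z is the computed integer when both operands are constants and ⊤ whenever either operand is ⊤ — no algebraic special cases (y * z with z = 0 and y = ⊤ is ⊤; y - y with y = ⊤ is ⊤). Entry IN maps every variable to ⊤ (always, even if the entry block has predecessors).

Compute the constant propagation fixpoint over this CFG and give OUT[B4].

Answer: {a: ⊤, b: ⊤, c: ⊤, d: 1, e: ⊤, f: ⊤}

Working:
Fixpoint table:
  B0:  IN=(all ⊤)  OUT=(all ⊤)
  B1:  IN=(all ⊤)  OUT=(all ⊤)
  B2:  IN=(all ⊤)  OUT=(all ⊤)
  B3:  IN=(all ⊤)  OUT=(all ⊤)
  B4:  IN=(all ⊤)  OUT={d:1; rest ⊤}

Merge at B4: IN[B4] = OUT[B1] ⊔ OUT[B3] = {a: ⊤, b: ⊤, c: ⊤, d: ⊤, e: ⊤, f: ⊤}
Applying B4's transfer function to that IN value gives OUT[B4] (row B4 above).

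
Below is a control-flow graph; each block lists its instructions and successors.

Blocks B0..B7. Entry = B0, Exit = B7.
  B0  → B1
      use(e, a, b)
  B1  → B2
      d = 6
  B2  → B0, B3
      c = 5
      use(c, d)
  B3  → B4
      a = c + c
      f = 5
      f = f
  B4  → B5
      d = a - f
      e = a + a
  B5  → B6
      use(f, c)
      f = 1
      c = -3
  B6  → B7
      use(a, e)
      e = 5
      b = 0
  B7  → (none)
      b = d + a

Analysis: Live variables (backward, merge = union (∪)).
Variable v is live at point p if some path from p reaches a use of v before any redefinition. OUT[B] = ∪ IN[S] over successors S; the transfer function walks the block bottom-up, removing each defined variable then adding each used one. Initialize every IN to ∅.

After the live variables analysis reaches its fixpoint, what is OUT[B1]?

Converged values:
  B0:   IN={a, b, e}   OUT={a, b, e}
  B1:   IN={a, b, e}   OUT={a, b, d, e}
  B2:   IN={a, b, d, e}   OUT={a, b, c, e}
  B3:   IN={c}   OUT={a, c, f}
  B4:   IN={a, c, f}   OUT={a, c, d, e, f}
  B5:   IN={a, c, d, e, f}   OUT={a, d, e}
  B6:   IN={a, d, e}   OUT={a, d}
  B7:   IN={a, d}   OUT={}

Merge at B1: OUT[B1] = IN[B2] = {a, b, d, e}

Answer: {a, b, d, e}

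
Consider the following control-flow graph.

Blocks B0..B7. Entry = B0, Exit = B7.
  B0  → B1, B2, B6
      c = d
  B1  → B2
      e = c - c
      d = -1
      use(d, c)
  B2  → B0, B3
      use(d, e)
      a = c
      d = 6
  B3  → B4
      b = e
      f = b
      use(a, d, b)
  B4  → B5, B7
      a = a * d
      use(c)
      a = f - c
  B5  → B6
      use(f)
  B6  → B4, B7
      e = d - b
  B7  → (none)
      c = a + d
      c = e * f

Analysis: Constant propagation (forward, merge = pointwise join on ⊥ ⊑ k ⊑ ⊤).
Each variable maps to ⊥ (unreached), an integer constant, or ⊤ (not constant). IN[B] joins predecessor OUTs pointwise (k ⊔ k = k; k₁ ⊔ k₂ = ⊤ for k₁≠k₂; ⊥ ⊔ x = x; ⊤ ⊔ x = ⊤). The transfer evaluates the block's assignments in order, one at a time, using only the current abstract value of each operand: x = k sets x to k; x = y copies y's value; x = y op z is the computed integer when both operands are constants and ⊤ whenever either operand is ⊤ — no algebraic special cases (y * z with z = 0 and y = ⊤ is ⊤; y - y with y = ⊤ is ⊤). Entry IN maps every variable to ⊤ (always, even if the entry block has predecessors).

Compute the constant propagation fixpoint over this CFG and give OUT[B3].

Answer: {a: ⊤, b: ⊤, c: ⊤, d: 6, e: ⊤, f: ⊤}

Working:
Fixpoint table:
  B0:   IN=(all ⊤)   OUT=(all ⊤)
  B1:   IN=(all ⊤)   OUT={d:-1; rest ⊤}
  B2:   IN=(all ⊤)   OUT={d:6; rest ⊤}
  B3:   IN={d:6; rest ⊤}   OUT={d:6; rest ⊤}
  B4:   IN=(all ⊤)   OUT=(all ⊤)
  B5:   IN=(all ⊤)   OUT=(all ⊤)
  B6:   IN=(all ⊤)   OUT=(all ⊤)
  B7:   IN=(all ⊤)   OUT=(all ⊤)

Merge at B3: IN[B3] = OUT[B2] = {a: ⊤, b: ⊤, c: ⊤, d: 6, e: ⊤, f: ⊤}
Applying B3's transfer function to that IN value gives OUT[B3] (row B3 above).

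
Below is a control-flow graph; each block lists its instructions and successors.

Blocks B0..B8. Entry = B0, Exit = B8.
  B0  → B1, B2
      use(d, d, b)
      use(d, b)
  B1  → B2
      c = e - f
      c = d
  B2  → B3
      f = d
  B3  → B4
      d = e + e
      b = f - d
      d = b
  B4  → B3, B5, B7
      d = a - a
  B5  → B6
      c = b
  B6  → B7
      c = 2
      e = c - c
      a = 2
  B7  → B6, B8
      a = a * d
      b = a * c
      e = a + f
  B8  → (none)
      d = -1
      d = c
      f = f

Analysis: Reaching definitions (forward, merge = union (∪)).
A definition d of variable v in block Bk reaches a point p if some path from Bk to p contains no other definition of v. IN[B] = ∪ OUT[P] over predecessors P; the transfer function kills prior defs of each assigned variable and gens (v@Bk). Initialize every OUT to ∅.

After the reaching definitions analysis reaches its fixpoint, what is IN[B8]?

Answer: {a@B7, b@B7, c@B1, c@B6, d@B4, e@B7, f@B2}

Trace:
Converged values:
  B0: | IN={} | OUT={}
  B1: | IN={} | OUT={c@B1}
  B2: | IN={c@B1} | OUT={c@B1, f@B2}
  B3: | IN={b@B3, c@B1, d@B4, f@B2} | OUT={b@B3, c@B1, d@B3, f@B2}
  B4: | IN={b@B3, c@B1, d@B3, f@B2} | OUT={b@B3, c@B1, d@B4, f@B2}
  B5: | IN={b@B3, c@B1, d@B4, f@B2} | OUT={b@B3, c@B5, d@B4, f@B2}
  B6: | IN={a@B7, b@B3, b@B7, c@B1, c@B5, c@B6, d@B4, e@B7, f@B2} | OUT={a@B6, b@B3, b@B7, c@B6, d@B4, e@B6, f@B2}
  B7: | IN={a@B6, b@B3, b@B7, c@B1, c@B6, d@B4, e@B6, f@B2} | OUT={a@B7, b@B7, c@B1, c@B6, d@B4, e@B7, f@B2}
  B8: | IN={a@B7, b@B7, c@B1, c@B6, d@B4, e@B7, f@B2} | OUT={a@B7, b@B7, c@B1, c@B6, d@B8, e@B7, f@B8}

Merge at B8: IN[B8] = OUT[B7] = {a@B7, b@B7, c@B1, c@B6, d@B4, e@B7, f@B2}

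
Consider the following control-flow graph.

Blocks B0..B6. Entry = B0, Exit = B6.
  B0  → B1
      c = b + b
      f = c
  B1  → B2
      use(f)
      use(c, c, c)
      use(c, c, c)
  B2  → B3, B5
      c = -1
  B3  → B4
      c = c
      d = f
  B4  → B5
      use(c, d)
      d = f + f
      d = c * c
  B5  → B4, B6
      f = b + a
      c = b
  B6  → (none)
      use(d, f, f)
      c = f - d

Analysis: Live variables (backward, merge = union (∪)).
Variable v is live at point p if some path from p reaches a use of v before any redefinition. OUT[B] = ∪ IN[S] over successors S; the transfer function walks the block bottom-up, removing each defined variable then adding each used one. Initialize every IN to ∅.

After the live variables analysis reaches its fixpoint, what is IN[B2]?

Fixpoint table:
  B0: | IN={a, b, d} | OUT={a, b, c, d, f}
  B1: | IN={a, b, c, d, f} | OUT={a, b, d, f}
  B2: | IN={a, b, d, f} | OUT={a, b, c, d, f}
  B3: | IN={a, b, c, f} | OUT={a, b, c, d, f}
  B4: | IN={a, b, c, d, f} | OUT={a, b, d}
  B5: | IN={a, b, d} | OUT={a, b, c, d, f}
  B6: | IN={d, f} | OUT={}

Merge at B2: OUT[B2] = IN[B3] ⊔ IN[B5] = {a, b, c, d, f}
Applying B2's transfer function to that OUT value gives IN[B2] (row B2 above).

Answer: {a, b, d, f}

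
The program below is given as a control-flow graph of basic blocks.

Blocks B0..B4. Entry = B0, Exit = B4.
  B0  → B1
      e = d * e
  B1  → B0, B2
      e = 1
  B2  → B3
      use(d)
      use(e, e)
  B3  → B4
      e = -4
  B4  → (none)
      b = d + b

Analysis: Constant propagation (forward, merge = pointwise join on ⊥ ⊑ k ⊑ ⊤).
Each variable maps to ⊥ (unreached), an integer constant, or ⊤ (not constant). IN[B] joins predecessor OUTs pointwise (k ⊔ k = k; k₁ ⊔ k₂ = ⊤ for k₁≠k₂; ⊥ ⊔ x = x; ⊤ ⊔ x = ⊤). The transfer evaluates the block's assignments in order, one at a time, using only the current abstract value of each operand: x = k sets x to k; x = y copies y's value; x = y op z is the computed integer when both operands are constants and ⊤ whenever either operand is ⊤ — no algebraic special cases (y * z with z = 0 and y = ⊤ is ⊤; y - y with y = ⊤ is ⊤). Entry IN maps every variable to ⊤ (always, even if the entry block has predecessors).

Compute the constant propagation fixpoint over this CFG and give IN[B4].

Answer: {a: ⊤, b: ⊤, c: ⊤, d: ⊤, e: -4, f: ⊤}

Working:
Fixpoint table:
  B0:  IN=(all ⊤)  OUT=(all ⊤)
  B1:  IN=(all ⊤)  OUT={e:1; rest ⊤}
  B2:  IN={e:1; rest ⊤}  OUT={e:1; rest ⊤}
  B3:  IN={e:1; rest ⊤}  OUT={e:-4; rest ⊤}
  B4:  IN={e:-4; rest ⊤}  OUT={e:-4; rest ⊤}

Merge at B4: IN[B4] = OUT[B3] = {a: ⊤, b: ⊤, c: ⊤, d: ⊤, e: -4, f: ⊤}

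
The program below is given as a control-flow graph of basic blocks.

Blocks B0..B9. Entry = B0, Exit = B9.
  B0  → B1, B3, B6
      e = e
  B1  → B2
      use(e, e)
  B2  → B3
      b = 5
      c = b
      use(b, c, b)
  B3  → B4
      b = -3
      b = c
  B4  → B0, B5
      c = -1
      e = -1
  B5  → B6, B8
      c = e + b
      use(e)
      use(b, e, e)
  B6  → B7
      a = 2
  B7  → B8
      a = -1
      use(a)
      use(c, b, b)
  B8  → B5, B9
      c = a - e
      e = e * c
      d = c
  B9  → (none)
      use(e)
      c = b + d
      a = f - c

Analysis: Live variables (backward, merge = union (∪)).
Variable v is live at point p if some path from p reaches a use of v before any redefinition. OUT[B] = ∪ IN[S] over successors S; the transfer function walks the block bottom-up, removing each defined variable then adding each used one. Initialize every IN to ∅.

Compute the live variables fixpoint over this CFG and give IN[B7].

Answer: {b, c, e, f}

Derivation:
Fixpoint table:
  B0:  IN={a, b, c, e, f}  OUT={a, b, c, e, f}
  B1:  IN={a, e, f}  OUT={a, f}
  B2:  IN={a, f}  OUT={a, c, f}
  B3:  IN={a, c, f}  OUT={a, b, f}
  B4:  IN={a, b, f}  OUT={a, b, c, e, f}
  B5:  IN={a, b, e, f}  OUT={a, b, c, e, f}
  B6:  IN={b, c, e, f}  OUT={b, c, e, f}
  B7:  IN={b, c, e, f}  OUT={a, b, e, f}
  B8:  IN={a, b, e, f}  OUT={a, b, d, e, f}
  B9:  IN={b, d, e, f}  OUT={}

Merge at B7: OUT[B7] = IN[B8] = {a, b, e, f}
Applying B7's transfer function to that OUT value gives IN[B7] (row B7 above).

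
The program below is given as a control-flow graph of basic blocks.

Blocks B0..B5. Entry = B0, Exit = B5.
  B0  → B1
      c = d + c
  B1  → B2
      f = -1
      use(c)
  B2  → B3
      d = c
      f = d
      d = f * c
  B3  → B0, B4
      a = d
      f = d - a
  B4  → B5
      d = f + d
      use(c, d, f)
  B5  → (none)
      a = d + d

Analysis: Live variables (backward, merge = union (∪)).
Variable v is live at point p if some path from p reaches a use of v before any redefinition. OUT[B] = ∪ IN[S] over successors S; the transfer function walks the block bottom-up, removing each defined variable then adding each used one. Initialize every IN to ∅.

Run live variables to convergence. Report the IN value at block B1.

Answer: {c}

Trace:
Per-block solution:
  B0:  IN={c, d}  OUT={c}
  B1:  IN={c}  OUT={c}
  B2:  IN={c}  OUT={c, d}
  B3:  IN={c, d}  OUT={c, d, f}
  B4:  IN={c, d, f}  OUT={d}
  B5:  IN={d}  OUT={}

Merge at B1: OUT[B1] = IN[B2] = {c}
Applying B1's transfer function to that OUT value gives IN[B1] (row B1 above).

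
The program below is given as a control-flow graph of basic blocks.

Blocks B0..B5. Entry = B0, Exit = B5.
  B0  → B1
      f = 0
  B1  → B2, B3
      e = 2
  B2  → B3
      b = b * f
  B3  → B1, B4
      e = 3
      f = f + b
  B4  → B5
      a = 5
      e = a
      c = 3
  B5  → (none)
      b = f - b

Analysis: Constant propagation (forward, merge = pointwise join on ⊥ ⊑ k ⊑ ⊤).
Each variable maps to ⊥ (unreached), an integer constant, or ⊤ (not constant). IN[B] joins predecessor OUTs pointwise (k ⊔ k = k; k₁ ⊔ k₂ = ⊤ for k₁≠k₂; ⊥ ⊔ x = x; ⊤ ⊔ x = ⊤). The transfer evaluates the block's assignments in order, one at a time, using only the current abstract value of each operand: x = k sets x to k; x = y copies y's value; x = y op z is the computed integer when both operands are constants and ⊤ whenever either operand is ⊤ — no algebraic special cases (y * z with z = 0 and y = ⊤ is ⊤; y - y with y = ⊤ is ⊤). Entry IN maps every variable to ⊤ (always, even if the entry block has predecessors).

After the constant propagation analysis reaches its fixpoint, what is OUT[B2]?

Answer: {a: ⊤, b: ⊤, c: ⊤, d: ⊤, e: 2, f: ⊤}

Trace:
Fixpoint table:
  B0:   IN=(all ⊤)   OUT={f:0; rest ⊤}
  B1:   IN=(all ⊤)   OUT={e:2; rest ⊤}
  B2:   IN={e:2; rest ⊤}   OUT={e:2; rest ⊤}
  B3:   IN={e:2; rest ⊤}   OUT={e:3; rest ⊤}
  B4:   IN={e:3; rest ⊤}   OUT={a:5, c:3, e:5; rest ⊤}
  B5:   IN={a:5, c:3, e:5; rest ⊤}   OUT={a:5, c:3, e:5; rest ⊤}

Merge at B2: IN[B2] = OUT[B1] = {a: ⊤, b: ⊤, c: ⊤, d: ⊤, e: 2, f: ⊤}
Applying B2's transfer function to that IN value gives OUT[B2] (row B2 above).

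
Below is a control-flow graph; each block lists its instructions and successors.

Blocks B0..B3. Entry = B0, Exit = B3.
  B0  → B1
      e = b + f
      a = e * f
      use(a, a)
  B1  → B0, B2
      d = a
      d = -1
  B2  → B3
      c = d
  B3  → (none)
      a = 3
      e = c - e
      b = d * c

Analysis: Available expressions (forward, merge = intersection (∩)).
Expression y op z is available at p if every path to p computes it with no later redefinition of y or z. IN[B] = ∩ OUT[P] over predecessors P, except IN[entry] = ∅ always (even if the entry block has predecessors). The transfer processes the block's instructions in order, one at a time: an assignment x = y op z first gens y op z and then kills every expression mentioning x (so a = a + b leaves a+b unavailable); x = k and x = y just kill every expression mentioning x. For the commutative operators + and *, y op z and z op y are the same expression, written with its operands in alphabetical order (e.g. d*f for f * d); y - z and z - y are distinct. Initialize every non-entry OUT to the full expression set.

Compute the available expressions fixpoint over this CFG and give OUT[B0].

Answer: {b+f, e*f}

Derivation:
Converged values:
  B0:  IN={}  OUT={b+f, e*f}
  B1:  IN={b+f, e*f}  OUT={b+f, e*f}
  B2:  IN={b+f, e*f}  OUT={b+f, e*f}
  B3:  IN={b+f, e*f}  OUT={c*d}

Merge at B0 (entry node, so the boundary value {} is joined with the incoming edge(s)): IN[B0] = {} ∩ OUT[B1] = {}
Applying B0's transfer function to that IN value gives OUT[B0] (row B0 above).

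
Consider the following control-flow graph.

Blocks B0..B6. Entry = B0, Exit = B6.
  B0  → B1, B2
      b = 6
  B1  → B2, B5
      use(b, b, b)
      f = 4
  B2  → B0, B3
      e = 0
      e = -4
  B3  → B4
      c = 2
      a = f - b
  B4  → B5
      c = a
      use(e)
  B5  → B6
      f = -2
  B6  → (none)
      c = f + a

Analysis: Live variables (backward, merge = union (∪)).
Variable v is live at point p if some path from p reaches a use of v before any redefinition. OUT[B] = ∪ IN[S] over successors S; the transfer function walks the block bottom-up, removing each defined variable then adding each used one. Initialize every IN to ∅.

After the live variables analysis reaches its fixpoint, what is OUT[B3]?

Answer: {a, e}

Derivation:
Fixpoint table:
  B0: | IN={a, f} | OUT={a, b, f}
  B1: | IN={a, b} | OUT={a, b, f}
  B2: | IN={a, b, f} | OUT={a, b, e, f}
  B3: | IN={b, e, f} | OUT={a, e}
  B4: | IN={a, e} | OUT={a}
  B5: | IN={a} | OUT={a, f}
  B6: | IN={a, f} | OUT={}

Merge at B3: OUT[B3] = IN[B4] = {a, e}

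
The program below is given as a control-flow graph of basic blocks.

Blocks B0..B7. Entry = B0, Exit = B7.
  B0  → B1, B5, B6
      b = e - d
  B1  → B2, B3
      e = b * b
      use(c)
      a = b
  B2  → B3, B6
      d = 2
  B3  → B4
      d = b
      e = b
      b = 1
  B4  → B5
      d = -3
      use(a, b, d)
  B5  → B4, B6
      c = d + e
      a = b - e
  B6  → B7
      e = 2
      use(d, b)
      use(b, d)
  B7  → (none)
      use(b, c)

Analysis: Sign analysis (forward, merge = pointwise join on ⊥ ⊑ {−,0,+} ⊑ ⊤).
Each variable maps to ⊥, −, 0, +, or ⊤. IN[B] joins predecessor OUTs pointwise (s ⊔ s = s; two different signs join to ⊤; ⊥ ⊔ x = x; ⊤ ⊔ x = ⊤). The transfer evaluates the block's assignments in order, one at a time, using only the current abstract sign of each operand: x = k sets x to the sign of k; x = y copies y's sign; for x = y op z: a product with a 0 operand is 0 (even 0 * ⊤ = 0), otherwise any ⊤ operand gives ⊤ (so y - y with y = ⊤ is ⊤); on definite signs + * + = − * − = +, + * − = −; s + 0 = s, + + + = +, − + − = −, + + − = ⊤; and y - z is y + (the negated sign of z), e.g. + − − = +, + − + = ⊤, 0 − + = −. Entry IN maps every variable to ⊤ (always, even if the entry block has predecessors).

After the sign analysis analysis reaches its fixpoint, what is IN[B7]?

Answer: {a: ⊤, b: ⊤, c: ⊤, d: ⊤, e: +, f: ⊤}

Working:
Per-block solution:
  B0:   IN=(all ⊤)   OUT=(all ⊤)
  B1:   IN=(all ⊤)   OUT=(all ⊤)
  B2:   IN=(all ⊤)   OUT={d:+; rest ⊤}
  B3:   IN=(all ⊤)   OUT={b:+; rest ⊤}
  B4:   IN=(all ⊤)   OUT={d:-; rest ⊤}
  B5:   IN=(all ⊤)   OUT=(all ⊤)
  B6:   IN=(all ⊤)   OUT={e:+; rest ⊤}
  B7:   IN={e:+; rest ⊤}   OUT={e:+; rest ⊤}

Merge at B7: IN[B7] = OUT[B6] = {a: ⊤, b: ⊤, c: ⊤, d: ⊤, e: +, f: ⊤}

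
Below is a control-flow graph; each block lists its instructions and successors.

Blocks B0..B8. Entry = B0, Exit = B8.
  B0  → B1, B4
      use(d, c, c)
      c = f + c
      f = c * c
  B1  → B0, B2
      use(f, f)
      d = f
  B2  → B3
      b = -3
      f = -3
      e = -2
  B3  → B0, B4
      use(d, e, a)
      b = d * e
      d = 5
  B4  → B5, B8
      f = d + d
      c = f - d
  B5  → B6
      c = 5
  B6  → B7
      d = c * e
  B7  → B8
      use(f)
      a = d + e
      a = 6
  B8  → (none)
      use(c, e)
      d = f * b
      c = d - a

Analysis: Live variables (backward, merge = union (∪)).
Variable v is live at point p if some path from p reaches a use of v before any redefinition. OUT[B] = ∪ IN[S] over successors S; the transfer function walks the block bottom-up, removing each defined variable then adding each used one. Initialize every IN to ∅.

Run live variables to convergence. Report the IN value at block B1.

Answer: {a, b, c, e, f}

Derivation:
Per-block solution:
  B0:   IN={a, b, c, d, e, f}   OUT={a, b, c, d, e, f}
  B1:   IN={a, b, c, e, f}   OUT={a, b, c, d, e, f}
  B2:   IN={a, c, d}   OUT={a, c, d, e, f}
  B3:   IN={a, c, d, e, f}   OUT={a, b, c, d, e, f}
  B4:   IN={a, b, d, e}   OUT={a, b, c, e, f}
  B5:   IN={b, e, f}   OUT={b, c, e, f}
  B6:   IN={b, c, e, f}   OUT={b, c, d, e, f}
  B7:   IN={b, c, d, e, f}   OUT={a, b, c, e, f}
  B8:   IN={a, b, c, e, f}   OUT={}

Merge at B1: OUT[B1] = IN[B0] ⊔ IN[B2] = {a, b, c, d, e, f}
Applying B1's transfer function to that OUT value gives IN[B1] (row B1 above).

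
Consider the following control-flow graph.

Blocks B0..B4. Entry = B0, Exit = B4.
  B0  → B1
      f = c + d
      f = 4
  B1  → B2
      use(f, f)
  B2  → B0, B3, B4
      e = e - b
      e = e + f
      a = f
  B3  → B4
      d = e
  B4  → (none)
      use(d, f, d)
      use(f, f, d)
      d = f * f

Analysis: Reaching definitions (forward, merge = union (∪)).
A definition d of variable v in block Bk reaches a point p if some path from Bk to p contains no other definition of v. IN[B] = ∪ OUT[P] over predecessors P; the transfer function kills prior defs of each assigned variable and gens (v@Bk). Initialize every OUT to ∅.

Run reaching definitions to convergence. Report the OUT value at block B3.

Converged values:
  B0:  IN={a@B2, e@B2, f@B0}  OUT={a@B2, e@B2, f@B0}
  B1:  IN={a@B2, e@B2, f@B0}  OUT={a@B2, e@B2, f@B0}
  B2:  IN={a@B2, e@B2, f@B0}  OUT={a@B2, e@B2, f@B0}
  B3:  IN={a@B2, e@B2, f@B0}  OUT={a@B2, d@B3, e@B2, f@B0}
  B4:  IN={a@B2, d@B3, e@B2, f@B0}  OUT={a@B2, d@B4, e@B2, f@B0}

Merge at B3: IN[B3] = OUT[B2] = {a@B2, e@B2, f@B0}
Applying B3's transfer function to that IN value gives OUT[B3] (row B3 above).

Answer: {a@B2, d@B3, e@B2, f@B0}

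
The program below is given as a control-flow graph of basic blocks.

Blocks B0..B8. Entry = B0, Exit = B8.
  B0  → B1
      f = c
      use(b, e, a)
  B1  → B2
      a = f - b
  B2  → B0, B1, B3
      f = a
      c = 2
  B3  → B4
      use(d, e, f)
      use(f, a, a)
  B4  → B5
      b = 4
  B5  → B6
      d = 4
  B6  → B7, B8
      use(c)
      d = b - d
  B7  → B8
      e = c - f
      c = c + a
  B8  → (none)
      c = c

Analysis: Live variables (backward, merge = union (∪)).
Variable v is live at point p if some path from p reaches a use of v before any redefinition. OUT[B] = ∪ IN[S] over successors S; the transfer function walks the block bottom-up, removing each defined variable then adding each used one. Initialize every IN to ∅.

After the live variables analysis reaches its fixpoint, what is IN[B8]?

Answer: {c}

Working:
Converged values:
  B0: | IN={a, b, c, d, e} | OUT={b, d, e, f}
  B1: | IN={b, d, e, f} | OUT={a, b, d, e}
  B2: | IN={a, b, d, e} | OUT={a, b, c, d, e, f}
  B3: | IN={a, c, d, e, f} | OUT={a, c, f}
  B4: | IN={a, c, f} | OUT={a, b, c, f}
  B5: | IN={a, b, c, f} | OUT={a, b, c, d, f}
  B6: | IN={a, b, c, d, f} | OUT={a, c, f}
  B7: | IN={a, c, f} | OUT={c}
  B8: | IN={c} | OUT={}

B8 is the boundary node: OUT[B8] = {}
Applying B8's transfer function to that OUT value gives IN[B8] (row B8 above).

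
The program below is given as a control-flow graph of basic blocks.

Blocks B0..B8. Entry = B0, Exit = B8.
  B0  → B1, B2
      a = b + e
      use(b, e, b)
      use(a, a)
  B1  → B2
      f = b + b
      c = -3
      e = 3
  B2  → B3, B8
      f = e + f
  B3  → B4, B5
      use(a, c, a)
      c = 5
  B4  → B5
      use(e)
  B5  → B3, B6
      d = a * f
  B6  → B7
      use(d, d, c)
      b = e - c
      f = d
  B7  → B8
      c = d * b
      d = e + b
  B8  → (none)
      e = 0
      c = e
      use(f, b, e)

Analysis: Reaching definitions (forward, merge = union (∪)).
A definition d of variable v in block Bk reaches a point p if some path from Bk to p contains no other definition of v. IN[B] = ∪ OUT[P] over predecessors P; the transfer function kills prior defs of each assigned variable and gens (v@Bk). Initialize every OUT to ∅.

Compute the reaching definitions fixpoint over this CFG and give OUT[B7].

Fixpoint table:
  B0: | IN={} | OUT={a@B0}
  B1: | IN={a@B0} | OUT={a@B0, c@B1, e@B1, f@B1}
  B2: | IN={a@B0, c@B1, e@B1, f@B1} | OUT={a@B0, c@B1, e@B1, f@B2}
  B3: | IN={a@B0, c@B1, c@B3, d@B5, e@B1, f@B2} | OUT={a@B0, c@B3, d@B5, e@B1, f@B2}
  B4: | IN={a@B0, c@B3, d@B5, e@B1, f@B2} | OUT={a@B0, c@B3, d@B5, e@B1, f@B2}
  B5: | IN={a@B0, c@B3, d@B5, e@B1, f@B2} | OUT={a@B0, c@B3, d@B5, e@B1, f@B2}
  B6: | IN={a@B0, c@B3, d@B5, e@B1, f@B2} | OUT={a@B0, b@B6, c@B3, d@B5, e@B1, f@B6}
  B7: | IN={a@B0, b@B6, c@B3, d@B5, e@B1, f@B6} | OUT={a@B0, b@B6, c@B7, d@B7, e@B1, f@B6}
  B8: | IN={a@B0, b@B6, c@B1, c@B7, d@B7, e@B1, f@B2, f@B6} | OUT={a@B0, b@B6, c@B8, d@B7, e@B8, f@B2, f@B6}

Merge at B7: IN[B7] = OUT[B6] = {a@B0, b@B6, c@B3, d@B5, e@B1, f@B6}
Applying B7's transfer function to that IN value gives OUT[B7] (row B7 above).

Answer: {a@B0, b@B6, c@B7, d@B7, e@B1, f@B6}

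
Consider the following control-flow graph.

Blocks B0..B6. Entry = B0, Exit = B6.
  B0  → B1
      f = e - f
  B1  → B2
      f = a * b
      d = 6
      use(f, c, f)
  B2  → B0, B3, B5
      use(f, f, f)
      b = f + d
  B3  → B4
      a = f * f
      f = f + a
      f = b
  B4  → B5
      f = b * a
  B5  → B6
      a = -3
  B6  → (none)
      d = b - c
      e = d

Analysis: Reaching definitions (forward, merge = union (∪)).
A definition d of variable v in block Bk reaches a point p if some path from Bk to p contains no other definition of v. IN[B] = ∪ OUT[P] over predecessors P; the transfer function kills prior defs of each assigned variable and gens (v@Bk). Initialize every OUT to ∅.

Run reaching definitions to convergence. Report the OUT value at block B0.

Per-block solution:
  B0: | IN={b@B2, d@B1, f@B1} | OUT={b@B2, d@B1, f@B0}
  B1: | IN={b@B2, d@B1, f@B0} | OUT={b@B2, d@B1, f@B1}
  B2: | IN={b@B2, d@B1, f@B1} | OUT={b@B2, d@B1, f@B1}
  B3: | IN={b@B2, d@B1, f@B1} | OUT={a@B3, b@B2, d@B1, f@B3}
  B4: | IN={a@B3, b@B2, d@B1, f@B3} | OUT={a@B3, b@B2, d@B1, f@B4}
  B5: | IN={a@B3, b@B2, d@B1, f@B1, f@B4} | OUT={a@B5, b@B2, d@B1, f@B1, f@B4}
  B6: | IN={a@B5, b@B2, d@B1, f@B1, f@B4} | OUT={a@B5, b@B2, d@B6, e@B6, f@B1, f@B4}

Merge at B0 (entry node, so the boundary value {} is joined with the incoming edge(s)): IN[B0] = {} ⊔ OUT[B2] = {b@B2, d@B1, f@B1}
Applying B0's transfer function to that IN value gives OUT[B0] (row B0 above).

Answer: {b@B2, d@B1, f@B0}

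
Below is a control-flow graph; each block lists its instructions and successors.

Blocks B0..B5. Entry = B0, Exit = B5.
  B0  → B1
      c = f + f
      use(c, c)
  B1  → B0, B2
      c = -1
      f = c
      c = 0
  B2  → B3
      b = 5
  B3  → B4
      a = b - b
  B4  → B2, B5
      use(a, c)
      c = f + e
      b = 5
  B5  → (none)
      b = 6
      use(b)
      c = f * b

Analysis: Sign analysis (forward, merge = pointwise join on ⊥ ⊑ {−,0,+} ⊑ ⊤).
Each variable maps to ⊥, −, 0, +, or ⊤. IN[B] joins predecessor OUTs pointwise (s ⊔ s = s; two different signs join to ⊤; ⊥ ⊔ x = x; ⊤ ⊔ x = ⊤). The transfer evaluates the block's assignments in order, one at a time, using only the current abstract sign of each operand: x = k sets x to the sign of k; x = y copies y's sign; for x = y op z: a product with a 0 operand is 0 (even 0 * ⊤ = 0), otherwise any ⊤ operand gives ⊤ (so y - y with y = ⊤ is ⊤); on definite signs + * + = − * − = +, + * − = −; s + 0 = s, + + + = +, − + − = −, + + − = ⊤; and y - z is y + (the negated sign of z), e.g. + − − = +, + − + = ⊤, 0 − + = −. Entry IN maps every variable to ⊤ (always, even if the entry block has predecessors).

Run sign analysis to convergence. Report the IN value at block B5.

Fixpoint table:
  B0:  IN=(all ⊤)  OUT=(all ⊤)
  B1:  IN=(all ⊤)  OUT={c:0, f:-; rest ⊤}
  B2:  IN={f:-; rest ⊤}  OUT={b:+, f:-; rest ⊤}
  B3:  IN={b:+, f:-; rest ⊤}  OUT={b:+, f:-; rest ⊤}
  B4:  IN={b:+, f:-; rest ⊤}  OUT={b:+, f:-; rest ⊤}
  B5:  IN={b:+, f:-; rest ⊤}  OUT={b:+, c:-, f:-; rest ⊤}

Merge at B5: IN[B5] = OUT[B4] = {a: ⊤, b: +, c: ⊤, d: ⊤, e: ⊤, f: -}

Answer: {a: ⊤, b: +, c: ⊤, d: ⊤, e: ⊤, f: -}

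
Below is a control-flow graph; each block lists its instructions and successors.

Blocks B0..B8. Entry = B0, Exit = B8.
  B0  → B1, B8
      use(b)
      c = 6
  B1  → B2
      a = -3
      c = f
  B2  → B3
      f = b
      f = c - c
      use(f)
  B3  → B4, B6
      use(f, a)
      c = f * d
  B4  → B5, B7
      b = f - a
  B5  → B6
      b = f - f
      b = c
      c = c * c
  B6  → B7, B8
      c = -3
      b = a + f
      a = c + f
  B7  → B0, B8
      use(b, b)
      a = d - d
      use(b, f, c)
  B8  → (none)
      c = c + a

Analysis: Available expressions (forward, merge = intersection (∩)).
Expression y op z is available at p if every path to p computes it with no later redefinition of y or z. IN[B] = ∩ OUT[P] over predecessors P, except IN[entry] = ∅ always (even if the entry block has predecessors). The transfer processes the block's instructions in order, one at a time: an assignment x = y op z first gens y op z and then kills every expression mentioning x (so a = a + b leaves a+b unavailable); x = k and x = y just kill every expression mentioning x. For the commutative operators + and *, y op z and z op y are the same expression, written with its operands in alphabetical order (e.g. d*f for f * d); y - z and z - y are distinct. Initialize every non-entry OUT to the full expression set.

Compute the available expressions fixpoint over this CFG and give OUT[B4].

Fixpoint table:
  B0:   IN={}   OUT={}
  B1:   IN={}   OUT={}
  B2:   IN={}   OUT={c-c}
  B3:   IN={c-c}   OUT={d*f}
  B4:   IN={d*f}   OUT={d*f, f-a}
  B5:   IN={d*f, f-a}   OUT={d*f, f-a, f-f}
  B6:   IN={d*f}   OUT={c+f, d*f}
  B7:   IN={d*f}   OUT={d*f, d-d}
  B8:   IN={}   OUT={}

Merge at B4: IN[B4] = OUT[B3] = {d*f}
Applying B4's transfer function to that IN value gives OUT[B4] (row B4 above).

Answer: {d*f, f-a}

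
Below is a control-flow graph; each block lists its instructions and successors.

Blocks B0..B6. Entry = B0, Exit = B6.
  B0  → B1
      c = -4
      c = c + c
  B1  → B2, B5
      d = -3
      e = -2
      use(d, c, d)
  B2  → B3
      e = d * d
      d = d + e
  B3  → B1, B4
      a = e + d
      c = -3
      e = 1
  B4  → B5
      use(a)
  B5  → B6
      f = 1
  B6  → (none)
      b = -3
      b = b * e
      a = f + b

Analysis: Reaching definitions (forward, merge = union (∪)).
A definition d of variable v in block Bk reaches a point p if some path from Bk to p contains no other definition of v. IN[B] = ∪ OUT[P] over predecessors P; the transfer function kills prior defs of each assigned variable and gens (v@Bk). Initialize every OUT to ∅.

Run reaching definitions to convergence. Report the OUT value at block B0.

Answer: {c@B0}

Derivation:
Fixpoint table:
  B0:  IN={}  OUT={c@B0}
  B1:  IN={a@B3, c@B0, c@B3, d@B2, e@B3}  OUT={a@B3, c@B0, c@B3, d@B1, e@B1}
  B2:  IN={a@B3, c@B0, c@B3, d@B1, e@B1}  OUT={a@B3, c@B0, c@B3, d@B2, e@B2}
  B3:  IN={a@B3, c@B0, c@B3, d@B2, e@B2}  OUT={a@B3, c@B3, d@B2, e@B3}
  B4:  IN={a@B3, c@B3, d@B2, e@B3}  OUT={a@B3, c@B3, d@B2, e@B3}
  B5:  IN={a@B3, c@B0, c@B3, d@B1, d@B2, e@B1, e@B3}  OUT={a@B3, c@B0, c@B3, d@B1, d@B2, e@B1, e@B3, f@B5}
  B6:  IN={a@B3, c@B0, c@B3, d@B1, d@B2, e@B1, e@B3, f@B5}  OUT={a@B6, b@B6, c@B0, c@B3, d@B1, d@B2, e@B1, e@B3, f@B5}

B0 is the boundary node: IN[B0] = {}
Applying B0's transfer function to that IN value gives OUT[B0] (row B0 above).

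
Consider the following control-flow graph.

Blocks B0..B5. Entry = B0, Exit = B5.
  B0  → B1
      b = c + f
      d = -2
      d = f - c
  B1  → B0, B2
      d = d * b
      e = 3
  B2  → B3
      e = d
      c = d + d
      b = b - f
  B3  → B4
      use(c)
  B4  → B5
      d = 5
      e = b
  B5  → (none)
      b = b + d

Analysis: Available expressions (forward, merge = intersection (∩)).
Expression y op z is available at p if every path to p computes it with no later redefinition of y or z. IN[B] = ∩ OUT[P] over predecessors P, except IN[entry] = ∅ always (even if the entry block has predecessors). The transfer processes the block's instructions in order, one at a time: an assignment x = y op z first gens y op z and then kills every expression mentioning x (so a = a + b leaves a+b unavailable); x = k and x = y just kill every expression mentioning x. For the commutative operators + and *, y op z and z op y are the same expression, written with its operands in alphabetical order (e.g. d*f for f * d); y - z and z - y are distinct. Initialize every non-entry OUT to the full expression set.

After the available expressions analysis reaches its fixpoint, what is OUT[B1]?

Fixpoint table:
  B0:   IN={}   OUT={c+f, f-c}
  B1:   IN={c+f, f-c}   OUT={c+f, f-c}
  B2:   IN={c+f, f-c}   OUT={d+d}
  B3:   IN={d+d}   OUT={d+d}
  B4:   IN={d+d}   OUT={}
  B5:   IN={}   OUT={}

Merge at B1: IN[B1] = OUT[B0] = {c+f, f-c}
Applying B1's transfer function to that IN value gives OUT[B1] (row B1 above).

Answer: {c+f, f-c}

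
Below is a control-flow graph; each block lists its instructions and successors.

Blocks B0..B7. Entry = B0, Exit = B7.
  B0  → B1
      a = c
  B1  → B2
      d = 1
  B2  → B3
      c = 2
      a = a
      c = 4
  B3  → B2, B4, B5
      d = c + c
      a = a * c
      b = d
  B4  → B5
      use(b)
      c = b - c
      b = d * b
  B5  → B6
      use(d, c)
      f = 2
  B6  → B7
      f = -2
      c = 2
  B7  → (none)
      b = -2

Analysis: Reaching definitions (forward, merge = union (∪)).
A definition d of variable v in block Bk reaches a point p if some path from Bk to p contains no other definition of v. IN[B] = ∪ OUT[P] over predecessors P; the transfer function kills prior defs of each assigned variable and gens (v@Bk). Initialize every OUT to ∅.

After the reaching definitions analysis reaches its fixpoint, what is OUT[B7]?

Fixpoint table:
  B0:  IN={}  OUT={a@B0}
  B1:  IN={a@B0}  OUT={a@B0, d@B1}
  B2:  IN={a@B0, a@B3, b@B3, c@B2, d@B1, d@B3}  OUT={a@B2, b@B3, c@B2, d@B1, d@B3}
  B3:  IN={a@B2, b@B3, c@B2, d@B1, d@B3}  OUT={a@B3, b@B3, c@B2, d@B3}
  B4:  IN={a@B3, b@B3, c@B2, d@B3}  OUT={a@B3, b@B4, c@B4, d@B3}
  B5:  IN={a@B3, b@B3, b@B4, c@B2, c@B4, d@B3}  OUT={a@B3, b@B3, b@B4, c@B2, c@B4, d@B3, f@B5}
  B6:  IN={a@B3, b@B3, b@B4, c@B2, c@B4, d@B3, f@B5}  OUT={a@B3, b@B3, b@B4, c@B6, d@B3, f@B6}
  B7:  IN={a@B3, b@B3, b@B4, c@B6, d@B3, f@B6}  OUT={a@B3, b@B7, c@B6, d@B3, f@B6}

Merge at B7: IN[B7] = OUT[B6] = {a@B3, b@B3, b@B4, c@B6, d@B3, f@B6}
Applying B7's transfer function to that IN value gives OUT[B7] (row B7 above).

Answer: {a@B3, b@B7, c@B6, d@B3, f@B6}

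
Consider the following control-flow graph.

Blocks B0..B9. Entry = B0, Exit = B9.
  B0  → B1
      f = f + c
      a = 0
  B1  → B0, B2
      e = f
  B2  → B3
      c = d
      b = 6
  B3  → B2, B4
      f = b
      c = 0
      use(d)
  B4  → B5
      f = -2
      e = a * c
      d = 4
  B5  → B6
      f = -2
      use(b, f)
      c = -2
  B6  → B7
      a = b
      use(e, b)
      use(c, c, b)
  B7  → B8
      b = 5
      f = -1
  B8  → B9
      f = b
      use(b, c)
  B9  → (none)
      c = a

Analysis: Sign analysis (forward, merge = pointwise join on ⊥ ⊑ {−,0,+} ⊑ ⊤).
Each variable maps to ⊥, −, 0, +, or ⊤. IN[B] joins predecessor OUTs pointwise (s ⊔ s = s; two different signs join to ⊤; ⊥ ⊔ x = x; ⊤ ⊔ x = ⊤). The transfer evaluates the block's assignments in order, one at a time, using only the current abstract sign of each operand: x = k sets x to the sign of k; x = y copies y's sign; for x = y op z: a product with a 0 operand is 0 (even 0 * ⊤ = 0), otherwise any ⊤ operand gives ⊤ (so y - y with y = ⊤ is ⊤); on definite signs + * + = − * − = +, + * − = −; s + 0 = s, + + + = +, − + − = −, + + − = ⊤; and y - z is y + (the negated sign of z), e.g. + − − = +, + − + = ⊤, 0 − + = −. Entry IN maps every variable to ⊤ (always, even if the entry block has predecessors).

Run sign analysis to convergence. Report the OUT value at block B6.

Answer: {a: +, b: +, c: -, d: +, e: 0, f: -}

Working:
Fixpoint table:
  B0:   IN=(all ⊤)   OUT={a:0; rest ⊤}
  B1:   IN={a:0; rest ⊤}   OUT={a:0; rest ⊤}
  B2:   IN={a:0; rest ⊤}   OUT={a:0, b:+; rest ⊤}
  B3:   IN={a:0, b:+; rest ⊤}   OUT={a:0, b:+, c:0, f:+; rest ⊤}
  B4:   IN={a:0, b:+, c:0, f:+; rest ⊤}   OUT={a:0, b:+, c:0, d:+, e:0, f:-; rest ⊤}
  B5:   IN={a:0, b:+, c:0, d:+, e:0, f:-; rest ⊤}   OUT={a:0, b:+, c:-, d:+, e:0, f:-; rest ⊤}
  B6:   IN={a:0, b:+, c:-, d:+, e:0, f:-; rest ⊤}   OUT={a:+, b:+, c:-, d:+, e:0, f:-; rest ⊤}
  B7:   IN={a:+, b:+, c:-, d:+, e:0, f:-; rest ⊤}   OUT={a:+, b:+, c:-, d:+, e:0, f:-; rest ⊤}
  B8:   IN={a:+, b:+, c:-, d:+, e:0, f:-; rest ⊤}   OUT={a:+, b:+, c:-, d:+, e:0, f:+; rest ⊤}
  B9:   IN={a:+, b:+, c:-, d:+, e:0, f:+; rest ⊤}   OUT={a:+, b:+, c:+, d:+, e:0, f:+; rest ⊤}

Merge at B6: IN[B6] = OUT[B5] = {a: 0, b: +, c: -, d: +, e: 0, f: -}
Applying B6's transfer function to that IN value gives OUT[B6] (row B6 above).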